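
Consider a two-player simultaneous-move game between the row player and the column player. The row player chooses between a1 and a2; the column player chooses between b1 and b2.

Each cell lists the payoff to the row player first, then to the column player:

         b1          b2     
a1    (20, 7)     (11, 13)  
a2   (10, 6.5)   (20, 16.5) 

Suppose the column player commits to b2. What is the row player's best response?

Against b2, the row player earns 11 from a1 and 20 from a2.
So a2 is the best response.

a2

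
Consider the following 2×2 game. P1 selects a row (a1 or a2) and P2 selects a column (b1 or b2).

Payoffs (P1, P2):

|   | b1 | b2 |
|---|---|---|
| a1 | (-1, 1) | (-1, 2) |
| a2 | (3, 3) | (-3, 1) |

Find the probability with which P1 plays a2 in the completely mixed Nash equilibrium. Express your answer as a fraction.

1/3

Let p be the probability that P1 plays a1. In a completely mixed equilibrium, P2 must be indifferent between b1 and b2.
P2's expected payoff from b1 is p + 3(1−p); from b2 it is 2p + (1−p).
Setting these equal: −2p + 3 = p + 1, so p = 2/3.
Therefore P1 plays a2 with probability 1 − 2/3 = 1/3.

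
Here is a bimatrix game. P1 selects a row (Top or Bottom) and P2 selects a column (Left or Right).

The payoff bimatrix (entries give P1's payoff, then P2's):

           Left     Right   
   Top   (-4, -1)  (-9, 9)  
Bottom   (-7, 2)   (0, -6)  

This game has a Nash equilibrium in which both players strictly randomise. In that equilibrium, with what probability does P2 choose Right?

1/4

Let q be the probability that P2 plays Left. In a completely mixed equilibrium, P1 must be indifferent between Top and Bottom.
P1's expected payoff from Top is −4q − 9(1−q); from Bottom it is −7q.
Setting these equal: 5q − 9 = −7q, so q = 3/4.
Therefore P2 plays Right with probability 1 − 3/4 = 1/4.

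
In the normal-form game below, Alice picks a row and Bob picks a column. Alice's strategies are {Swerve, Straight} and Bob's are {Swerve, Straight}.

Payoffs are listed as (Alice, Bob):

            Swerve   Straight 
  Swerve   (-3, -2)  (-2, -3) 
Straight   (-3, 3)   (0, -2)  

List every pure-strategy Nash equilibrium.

(Swerve, Swerve): Alice gets -3 ≥ -3 from Straight, and Bob gets -2 ≥ -3 from Straight — Nash equilibrium.
(Swerve, Straight): Alice prefers Straight (0 > -2); Bob prefers Swerve (-2 > -3) — not an equilibrium.
(Straight, Swerve): Alice gets -3 ≥ -3 from Swerve, and Bob gets 3 ≥ -2 from Straight — Nash equilibrium.
(Straight, Straight): Bob prefers Swerve (3 > -2) — not an equilibrium.

(Swerve, Swerve) and (Straight, Swerve)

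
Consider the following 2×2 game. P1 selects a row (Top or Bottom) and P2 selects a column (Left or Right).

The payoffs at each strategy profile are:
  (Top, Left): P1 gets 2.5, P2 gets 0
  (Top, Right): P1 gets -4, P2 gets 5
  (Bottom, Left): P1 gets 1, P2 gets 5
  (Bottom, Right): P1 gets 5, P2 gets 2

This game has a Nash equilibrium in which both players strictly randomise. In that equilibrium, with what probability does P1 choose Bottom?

5/8

Let x be the probability that P1 plays Top. In a completely mixed equilibrium, P2 must be indifferent between Left and Right.
P2's expected payoff from Left is 5(1−x); from Right it is 5x + 2(1−x).
Setting these equal: −5x + 5 = 3x + 2, so x = 3/8.
Therefore P1 plays Bottom with probability 1 − 3/8 = 5/8.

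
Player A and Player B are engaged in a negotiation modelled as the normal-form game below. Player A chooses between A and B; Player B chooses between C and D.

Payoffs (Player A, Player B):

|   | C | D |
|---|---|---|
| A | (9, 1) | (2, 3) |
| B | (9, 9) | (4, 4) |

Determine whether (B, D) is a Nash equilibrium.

No

At (B, D), Player A earns 4; switching to A would give 2, so Player A has no profitable deviation.
Player B earns 4; switching to C would give 9, so Player B would deviate.
Since at least one player can profitably deviate, this is not a Nash equilibrium.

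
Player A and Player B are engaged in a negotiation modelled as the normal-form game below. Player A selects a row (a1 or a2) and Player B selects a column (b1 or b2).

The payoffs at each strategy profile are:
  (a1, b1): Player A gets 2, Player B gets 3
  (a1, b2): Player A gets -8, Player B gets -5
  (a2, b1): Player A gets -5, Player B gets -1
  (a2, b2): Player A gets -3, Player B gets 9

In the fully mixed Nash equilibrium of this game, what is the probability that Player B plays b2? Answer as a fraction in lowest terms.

7/12

Let y be the probability that Player B plays b1. In a completely mixed equilibrium, Player A must be indifferent between a1 and a2.
Player A's expected payoff from a1 is 2y − 8(1−y); from a2 it is −5y − 3(1−y).
Setting these equal: 10y − 8 = −2y − 3, so y = 5/12.
Therefore Player B plays b2 with probability 1 − 5/12 = 7/12.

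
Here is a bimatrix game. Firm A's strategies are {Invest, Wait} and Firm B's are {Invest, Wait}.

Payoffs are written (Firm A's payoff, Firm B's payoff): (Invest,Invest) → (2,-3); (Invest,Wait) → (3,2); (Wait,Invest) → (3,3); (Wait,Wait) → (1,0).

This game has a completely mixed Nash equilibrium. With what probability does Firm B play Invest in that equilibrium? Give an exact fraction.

Let c be the probability that Firm B plays Invest. In a completely mixed equilibrium, Firm A must be indifferent between Invest and Wait.
Firm A's expected payoff from Invest is 2c + 3(1−c); from Wait it is 3c + (1−c).
Setting these equal: −c + 3 = 2c + 1, so c = 2/3.

2/3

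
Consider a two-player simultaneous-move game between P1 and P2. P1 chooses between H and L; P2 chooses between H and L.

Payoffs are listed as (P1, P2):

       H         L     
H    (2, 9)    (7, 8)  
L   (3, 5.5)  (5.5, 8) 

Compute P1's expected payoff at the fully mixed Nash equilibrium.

First find q, the probability P2 plays H, from P1's indifference between H and L: 2q + 7(1−q) = 3q + 5.5(1−q), giving q = 3/5.
Since P1 is indifferent in equilibrium, P1's expected payoff equals the payoff from either row against (3/5, 2/5). Using H: 2(3/5) + 7(2/5) = 4.

4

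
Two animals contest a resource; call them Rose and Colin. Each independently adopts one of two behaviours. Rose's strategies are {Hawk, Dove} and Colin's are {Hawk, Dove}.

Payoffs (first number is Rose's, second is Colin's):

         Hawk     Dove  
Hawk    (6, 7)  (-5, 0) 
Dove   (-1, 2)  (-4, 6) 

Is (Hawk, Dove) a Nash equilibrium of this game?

No

At (Hawk, Dove), Rose earns -5; switching to Dove would give -4, so Rose would deviate.
Colin earns 0; switching to Hawk would give 7, so Colin would deviate.
Since at least one player can profitably deviate, this is not a Nash equilibrium.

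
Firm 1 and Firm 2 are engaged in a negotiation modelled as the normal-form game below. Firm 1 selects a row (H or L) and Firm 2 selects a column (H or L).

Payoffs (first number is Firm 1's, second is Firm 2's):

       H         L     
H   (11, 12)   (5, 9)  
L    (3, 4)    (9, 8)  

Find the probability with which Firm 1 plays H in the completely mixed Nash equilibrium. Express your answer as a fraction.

4/7

Let r be the probability that Firm 1 plays H. In a completely mixed equilibrium, Firm 2 must be indifferent between H and L.
Firm 2's expected payoff from H is 12r + 4(1−r); from L it is 9r + 8(1−r).
Setting these equal: 8r + 4 = r + 8, so r = 4/7.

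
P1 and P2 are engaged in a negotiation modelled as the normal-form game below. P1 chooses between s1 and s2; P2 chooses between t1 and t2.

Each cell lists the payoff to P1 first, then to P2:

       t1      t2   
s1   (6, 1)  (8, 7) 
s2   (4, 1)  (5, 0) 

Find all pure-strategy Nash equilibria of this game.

(s1, t2)

(s1, t1): P2 prefers t2 (7 > 1) — not an equilibrium.
(s1, t2): P1 gets 8 ≥ 5 from s2, and P2 gets 7 ≥ 1 from t1 — Nash equilibrium.
(s2, t1): P1 prefers s1 (6 > 4) — not an equilibrium.
(s2, t2): P1 prefers s1 (8 > 5); P2 prefers t1 (1 > 0) — not an equilibrium.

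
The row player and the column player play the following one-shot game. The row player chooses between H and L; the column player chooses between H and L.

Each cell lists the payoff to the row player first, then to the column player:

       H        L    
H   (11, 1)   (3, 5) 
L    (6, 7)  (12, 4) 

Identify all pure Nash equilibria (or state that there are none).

(H, H): the column player prefers L (5 > 1) — not an equilibrium.
(H, L): the row player prefers L (12 > 3) — not an equilibrium.
(L, H): the row player prefers H (11 > 6) — not an equilibrium.
(L, L): the column player prefers H (7 > 4) — not an equilibrium.

none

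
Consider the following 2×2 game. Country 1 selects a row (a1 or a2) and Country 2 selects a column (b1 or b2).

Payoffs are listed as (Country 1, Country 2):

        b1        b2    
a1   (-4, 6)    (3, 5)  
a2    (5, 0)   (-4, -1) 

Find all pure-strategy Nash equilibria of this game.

(a1, b1): Country 1 prefers a2 (5 > -4) — not an equilibrium.
(a1, b2): Country 2 prefers b1 (6 > 5) — not an equilibrium.
(a2, b1): Country 1 gets 5 ≥ -4 from a1, and Country 2 gets 0 ≥ -1 from b2 — Nash equilibrium.
(a2, b2): Country 1 prefers a1 (3 > -4); Country 2 prefers b1 (0 > -1) — not an equilibrium.

(a2, b1)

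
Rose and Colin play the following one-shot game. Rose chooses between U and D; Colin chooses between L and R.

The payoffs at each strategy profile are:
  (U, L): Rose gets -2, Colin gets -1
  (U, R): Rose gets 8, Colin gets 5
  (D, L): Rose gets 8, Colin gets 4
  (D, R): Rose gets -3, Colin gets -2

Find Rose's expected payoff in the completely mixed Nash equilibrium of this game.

First find q, the probability Colin plays L, from Rose's indifference between U and D: −2q + 8(1−q) = 8q − 3(1−q), giving q = 11/21.
Since Rose is indifferent in equilibrium, Rose's expected payoff equals the payoff from either row against (11/21, 10/21). Using U: −2(11/21) + 8(10/21) = 58/21.

58/21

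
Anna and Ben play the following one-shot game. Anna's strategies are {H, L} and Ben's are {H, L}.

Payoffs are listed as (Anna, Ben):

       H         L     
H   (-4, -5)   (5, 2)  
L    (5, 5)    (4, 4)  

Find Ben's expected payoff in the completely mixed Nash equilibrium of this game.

15/4

First find p, the probability Anna plays H, from Ben's indifference between H and L: −5p + 5(1−p) = 2p + 4(1−p), giving p = 1/8.
Since Ben is indifferent in equilibrium, Ben's expected payoff equals the payoff from either column against (1/8, 7/8). Using H: −5(1/8) + 5(7/8) = 15/4.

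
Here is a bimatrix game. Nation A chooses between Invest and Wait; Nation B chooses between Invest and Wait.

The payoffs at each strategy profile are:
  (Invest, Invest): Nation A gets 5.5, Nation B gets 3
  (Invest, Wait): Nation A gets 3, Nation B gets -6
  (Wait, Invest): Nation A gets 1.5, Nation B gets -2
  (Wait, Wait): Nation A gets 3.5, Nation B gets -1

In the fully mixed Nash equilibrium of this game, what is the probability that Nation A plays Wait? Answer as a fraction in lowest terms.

Let p be the probability that Nation A plays Invest. In a completely mixed equilibrium, Nation B must be indifferent between Invest and Wait.
Nation B's expected payoff from Invest is 3p − 2(1−p); from Wait it is −6p − (1−p).
Setting these equal: 5p − 2 = −5p − 1, so p = 1/10.
Therefore Nation A plays Wait with probability 1 − 1/10 = 9/10.

9/10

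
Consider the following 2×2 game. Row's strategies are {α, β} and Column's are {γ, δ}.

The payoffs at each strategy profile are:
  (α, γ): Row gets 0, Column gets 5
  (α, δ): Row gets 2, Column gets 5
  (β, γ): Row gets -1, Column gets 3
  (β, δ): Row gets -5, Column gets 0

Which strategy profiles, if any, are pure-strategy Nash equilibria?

(α, γ): Row gets 0 ≥ -1 from β, and Column gets 5 ≥ 5 from δ — Nash equilibrium.
(α, δ): Row gets 2 ≥ -5 from β, and Column gets 5 ≥ 5 from γ — Nash equilibrium.
(β, γ): Row prefers α (0 > -1) — not an equilibrium.
(β, δ): Row prefers α (2 > -5); Column prefers γ (3 > 0) — not an equilibrium.

(α, γ) and (α, δ)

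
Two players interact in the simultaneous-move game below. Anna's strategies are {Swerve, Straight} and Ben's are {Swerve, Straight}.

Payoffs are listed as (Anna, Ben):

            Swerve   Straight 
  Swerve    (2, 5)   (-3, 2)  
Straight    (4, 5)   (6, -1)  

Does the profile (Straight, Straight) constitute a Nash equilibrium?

No

At (Straight, Straight), Anna earns 6; switching to Swerve would give -3, so Anna has no profitable deviation.
Ben earns -1; switching to Swerve would give 5, so Ben would deviate.
Since at least one player can profitably deviate, this is not a Nash equilibrium.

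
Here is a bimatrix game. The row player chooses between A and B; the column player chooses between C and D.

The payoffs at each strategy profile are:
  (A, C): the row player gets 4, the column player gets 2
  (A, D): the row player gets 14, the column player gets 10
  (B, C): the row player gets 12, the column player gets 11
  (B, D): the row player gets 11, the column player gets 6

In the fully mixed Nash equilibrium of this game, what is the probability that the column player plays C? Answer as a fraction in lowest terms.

Let c be the probability that the column player plays C. In a completely mixed equilibrium, the row player must be indifferent between A and B.
The row player's expected payoff from A is 4c + 14(1−c); from B it is 12c + 11(1−c).
Setting these equal: −10c + 14 = c + 11, so c = 3/11.

3/11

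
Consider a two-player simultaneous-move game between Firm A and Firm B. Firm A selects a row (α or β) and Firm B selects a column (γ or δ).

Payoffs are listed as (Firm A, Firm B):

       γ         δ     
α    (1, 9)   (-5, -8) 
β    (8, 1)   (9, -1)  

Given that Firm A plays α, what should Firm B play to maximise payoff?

Against α, Firm B earns 9 from γ and -8 from δ.
So γ is the best response.

γ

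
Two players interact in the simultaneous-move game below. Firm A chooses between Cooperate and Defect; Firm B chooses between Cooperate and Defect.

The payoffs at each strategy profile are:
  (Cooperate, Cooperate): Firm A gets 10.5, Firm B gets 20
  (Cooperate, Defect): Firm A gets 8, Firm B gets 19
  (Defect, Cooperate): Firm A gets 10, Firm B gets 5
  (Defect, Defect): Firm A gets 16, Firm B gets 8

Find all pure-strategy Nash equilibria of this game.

(Cooperate, Cooperate) and (Defect, Defect)

(Cooperate, Cooperate): Firm A gets 10.5 ≥ 10 from Defect, and Firm B gets 20 ≥ 19 from Defect — Nash equilibrium.
(Cooperate, Defect): Firm A prefers Defect (16 > 8); Firm B prefers Cooperate (20 > 19) — not an equilibrium.
(Defect, Cooperate): Firm A prefers Cooperate (10.5 > 10); Firm B prefers Defect (8 > 5) — not an equilibrium.
(Defect, Defect): Firm A gets 16 ≥ 8 from Cooperate, and Firm B gets 8 ≥ 5 from Cooperate — Nash equilibrium.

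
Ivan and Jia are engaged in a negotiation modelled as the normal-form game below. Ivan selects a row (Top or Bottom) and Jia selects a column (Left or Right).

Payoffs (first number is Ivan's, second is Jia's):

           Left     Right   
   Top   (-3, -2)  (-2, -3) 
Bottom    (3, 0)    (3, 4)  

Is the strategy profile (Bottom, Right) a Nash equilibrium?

Yes

At (Bottom, Right), Ivan earns 3; switching to Top would give -2, so Ivan has no profitable deviation.
Jia earns 4; switching to Left would give 0, so Jia has no profitable deviation.
Neither player can gain by a unilateral deviation, so this profile is a Nash equilibrium.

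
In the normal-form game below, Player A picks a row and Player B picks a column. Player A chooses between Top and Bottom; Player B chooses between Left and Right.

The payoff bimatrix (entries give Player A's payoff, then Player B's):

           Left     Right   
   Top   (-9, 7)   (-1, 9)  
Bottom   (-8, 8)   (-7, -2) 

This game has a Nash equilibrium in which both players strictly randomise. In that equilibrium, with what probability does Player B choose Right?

Let c be the probability that Player B plays Left. In a completely mixed equilibrium, Player A must be indifferent between Top and Bottom.
Player A's expected payoff from Top is −9c − (1−c); from Bottom it is −8c − 7(1−c).
Setting these equal: −8c − 1 = −c − 7, so c = 6/7.
Therefore Player B plays Right with probability 1 − 6/7 = 1/7.

1/7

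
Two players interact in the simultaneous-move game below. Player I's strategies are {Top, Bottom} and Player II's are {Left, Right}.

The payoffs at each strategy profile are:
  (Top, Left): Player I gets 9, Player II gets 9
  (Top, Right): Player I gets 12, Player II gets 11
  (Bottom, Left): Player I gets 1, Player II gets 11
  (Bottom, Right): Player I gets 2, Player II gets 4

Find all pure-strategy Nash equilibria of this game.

(Top, Left): Player II prefers Right (11 > 9) — not an equilibrium.
(Top, Right): Player I gets 12 ≥ 2 from Bottom, and Player II gets 11 ≥ 9 from Left — Nash equilibrium.
(Bottom, Left): Player I prefers Top (9 > 1) — not an equilibrium.
(Bottom, Right): Player I prefers Top (12 > 2); Player II prefers Left (11 > 4) — not an equilibrium.

(Top, Right)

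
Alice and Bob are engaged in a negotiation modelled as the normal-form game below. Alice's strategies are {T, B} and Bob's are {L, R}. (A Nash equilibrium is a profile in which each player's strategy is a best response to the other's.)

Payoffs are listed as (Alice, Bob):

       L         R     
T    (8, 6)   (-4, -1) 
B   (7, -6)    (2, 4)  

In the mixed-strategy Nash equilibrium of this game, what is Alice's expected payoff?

44/7

First find q, the probability Bob plays L, from Alice's indifference between T and B: 8q − 4(1−q) = 7q + 2(1−q), giving q = 6/7.
Since Alice is indifferent in equilibrium, Alice's expected payoff equals the payoff from either row against (6/7, 1/7). Using T: 8(6/7) − 4(1/7) = 44/7.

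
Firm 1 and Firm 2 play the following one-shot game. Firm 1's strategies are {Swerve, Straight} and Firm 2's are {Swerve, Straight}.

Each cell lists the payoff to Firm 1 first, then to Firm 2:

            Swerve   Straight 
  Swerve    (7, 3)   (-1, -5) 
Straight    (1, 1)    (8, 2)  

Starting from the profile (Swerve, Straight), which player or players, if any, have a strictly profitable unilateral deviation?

Firm 1 at (Swerve, Straight) earns -1; deviating to Straight yields 8 — a strict improvement.
Firm 2 earns -5; deviating to Swerve yields 3 — a strict improvement.
Both Firm 1 and Firm 2 have strictly profitable deviations.

Both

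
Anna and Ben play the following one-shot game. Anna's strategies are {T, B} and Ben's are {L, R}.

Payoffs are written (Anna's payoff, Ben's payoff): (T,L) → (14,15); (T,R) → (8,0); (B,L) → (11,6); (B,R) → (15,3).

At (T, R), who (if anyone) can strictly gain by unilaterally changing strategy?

Anna at (T, R) earns 8; deviating to B yields 15 — a strict improvement.
Ben earns 0; deviating to L yields 15 — a strict improvement.
Both Anna and Ben have strictly profitable deviations.

Both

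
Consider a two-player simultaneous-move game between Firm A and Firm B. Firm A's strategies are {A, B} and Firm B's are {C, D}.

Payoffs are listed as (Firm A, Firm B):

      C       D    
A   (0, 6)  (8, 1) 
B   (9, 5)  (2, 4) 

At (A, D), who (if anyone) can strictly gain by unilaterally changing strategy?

Firm B

Firm A at (A, D) earns 8; deviating to B yields 2 — not better.
Firm B earns 1; deviating to C yields 6 — a strict improvement.
Only Firm B has a strictly profitable deviation.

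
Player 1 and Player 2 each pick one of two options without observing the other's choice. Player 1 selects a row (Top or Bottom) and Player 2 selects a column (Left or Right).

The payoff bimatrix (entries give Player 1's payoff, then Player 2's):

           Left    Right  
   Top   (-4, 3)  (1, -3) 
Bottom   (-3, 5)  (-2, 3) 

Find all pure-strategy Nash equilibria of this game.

(Bottom, Left)

(Top, Left): Player 1 prefers Bottom (-3 > -4) — not an equilibrium.
(Top, Right): Player 2 prefers Left (3 > -3) — not an equilibrium.
(Bottom, Left): Player 1 gets -3 ≥ -4 from Top, and Player 2 gets 5 ≥ 3 from Right — Nash equilibrium.
(Bottom, Right): Player 1 prefers Top (1 > -2); Player 2 prefers Left (5 > 3) — not an equilibrium.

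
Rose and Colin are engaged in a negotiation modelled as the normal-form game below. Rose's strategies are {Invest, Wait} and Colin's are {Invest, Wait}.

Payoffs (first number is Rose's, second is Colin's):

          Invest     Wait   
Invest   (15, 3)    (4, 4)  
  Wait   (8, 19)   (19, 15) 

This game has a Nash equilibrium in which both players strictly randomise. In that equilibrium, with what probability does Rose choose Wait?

1/5

Let r be the probability that Rose plays Invest. In a completely mixed equilibrium, Colin must be indifferent between Invest and Wait.
Colin's expected payoff from Invest is 3r + 19(1−r); from Wait it is 4r + 15(1−r).
Setting these equal: −16r + 19 = −11r + 15, so r = 4/5.
Therefore Rose plays Wait with probability 1 − 4/5 = 1/5.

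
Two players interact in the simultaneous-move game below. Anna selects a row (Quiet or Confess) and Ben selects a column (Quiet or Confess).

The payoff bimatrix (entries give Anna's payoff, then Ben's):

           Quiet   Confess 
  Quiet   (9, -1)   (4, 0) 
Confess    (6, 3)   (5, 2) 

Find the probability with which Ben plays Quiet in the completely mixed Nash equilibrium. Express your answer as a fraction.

Let c be the probability that Ben plays Quiet. In a completely mixed equilibrium, Anna must be indifferent between Quiet and Confess.
Anna's expected payoff from Quiet is 9c + 4(1−c); from Confess it is 6c + 5(1−c).
Setting these equal: 5c + 4 = c + 5, so c = 1/4.

1/4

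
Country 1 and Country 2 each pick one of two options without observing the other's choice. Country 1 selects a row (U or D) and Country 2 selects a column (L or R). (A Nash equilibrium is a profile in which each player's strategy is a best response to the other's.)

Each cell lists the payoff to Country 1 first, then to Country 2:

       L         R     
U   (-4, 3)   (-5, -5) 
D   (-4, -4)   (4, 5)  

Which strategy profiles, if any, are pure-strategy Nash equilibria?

(U, L) and (D, R)

(U, L): Country 1 gets -4 ≥ -4 from D, and Country 2 gets 3 ≥ -5 from R — Nash equilibrium.
(U, R): Country 1 prefers D (4 > -5); Country 2 prefers L (3 > -5) — not an equilibrium.
(D, L): Country 2 prefers R (5 > -4) — not an equilibrium.
(D, R): Country 1 gets 4 ≥ -5 from U, and Country 2 gets 5 ≥ -4 from L — Nash equilibrium.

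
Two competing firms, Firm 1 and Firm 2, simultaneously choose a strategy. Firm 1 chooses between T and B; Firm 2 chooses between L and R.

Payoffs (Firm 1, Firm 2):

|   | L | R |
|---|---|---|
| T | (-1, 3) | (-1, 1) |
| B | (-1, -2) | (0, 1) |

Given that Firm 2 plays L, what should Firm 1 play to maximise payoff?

either — both T and B are best responses

Against L, Firm 1 earns -1 from T and -1 from B.
So either strategy is a best response.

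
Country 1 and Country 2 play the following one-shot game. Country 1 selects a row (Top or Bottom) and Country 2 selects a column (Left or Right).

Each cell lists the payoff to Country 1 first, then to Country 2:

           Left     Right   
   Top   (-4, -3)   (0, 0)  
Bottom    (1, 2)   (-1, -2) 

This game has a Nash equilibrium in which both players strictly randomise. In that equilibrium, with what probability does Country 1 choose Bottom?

3/7

Let p be the probability that Country 1 plays Top. In a completely mixed equilibrium, Country 2 must be indifferent between Left and Right.
Country 2's expected payoff from Left is −3p + 2(1−p); from Right it is −2(1−p).
Setting these equal: −5p + 2 = 2p − 2, so p = 4/7.
Therefore Country 1 plays Bottom with probability 1 − 4/7 = 3/7.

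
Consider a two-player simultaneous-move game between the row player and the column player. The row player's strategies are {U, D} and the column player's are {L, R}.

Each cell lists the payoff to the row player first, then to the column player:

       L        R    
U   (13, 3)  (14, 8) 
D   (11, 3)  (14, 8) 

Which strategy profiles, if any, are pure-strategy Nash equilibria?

(U, R) and (D, R)

(U, L): the column player prefers R (8 > 3) — not an equilibrium.
(U, R): the row player gets 14 ≥ 14 from D, and the column player gets 8 ≥ 3 from L — Nash equilibrium.
(D, L): the row player prefers U (13 > 11); the column player prefers R (8 > 3) — not an equilibrium.
(D, R): the row player gets 14 ≥ 14 from U, and the column player gets 8 ≥ 3 from L — Nash equilibrium.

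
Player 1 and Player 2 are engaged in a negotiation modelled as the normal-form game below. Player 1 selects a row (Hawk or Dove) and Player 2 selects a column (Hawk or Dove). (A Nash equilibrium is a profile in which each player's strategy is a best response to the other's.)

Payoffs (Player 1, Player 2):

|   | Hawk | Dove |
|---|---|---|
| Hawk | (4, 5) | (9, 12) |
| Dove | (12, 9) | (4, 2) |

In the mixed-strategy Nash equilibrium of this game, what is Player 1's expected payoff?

92/13

First find y, the probability Player 2 plays Hawk, from Player 1's indifference between Hawk and Dove: 4y + 9(1−y) = 12y + 4(1−y), giving y = 5/13.
Since Player 1 is indifferent in equilibrium, Player 1's expected payoff equals the payoff from either row against (5/13, 8/13). Using Hawk: 4(5/13) + 9(8/13) = 92/13.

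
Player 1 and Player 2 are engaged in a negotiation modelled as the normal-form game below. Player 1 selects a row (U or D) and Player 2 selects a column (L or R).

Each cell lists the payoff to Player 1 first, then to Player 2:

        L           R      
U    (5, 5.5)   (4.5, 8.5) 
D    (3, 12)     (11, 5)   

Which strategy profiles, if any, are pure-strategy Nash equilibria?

none

(U, L): Player 2 prefers R (8.5 > 5.5) — not an equilibrium.
(U, R): Player 1 prefers D (11 > 4.5) — not an equilibrium.
(D, L): Player 1 prefers U (5 > 3) — not an equilibrium.
(D, R): Player 2 prefers L (12 > 5) — not an equilibrium.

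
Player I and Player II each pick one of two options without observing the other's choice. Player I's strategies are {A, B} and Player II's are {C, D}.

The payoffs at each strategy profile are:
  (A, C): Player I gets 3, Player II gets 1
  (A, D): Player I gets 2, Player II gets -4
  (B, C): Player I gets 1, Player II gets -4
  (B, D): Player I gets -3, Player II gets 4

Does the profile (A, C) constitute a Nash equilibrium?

Yes

At (A, C), Player I earns 3; switching to B would give 1, so Player I has no profitable deviation.
Player II earns 1; switching to D would give -4, so Player II has no profitable deviation.
Neither player can gain by a unilateral deviation, so this profile is a Nash equilibrium.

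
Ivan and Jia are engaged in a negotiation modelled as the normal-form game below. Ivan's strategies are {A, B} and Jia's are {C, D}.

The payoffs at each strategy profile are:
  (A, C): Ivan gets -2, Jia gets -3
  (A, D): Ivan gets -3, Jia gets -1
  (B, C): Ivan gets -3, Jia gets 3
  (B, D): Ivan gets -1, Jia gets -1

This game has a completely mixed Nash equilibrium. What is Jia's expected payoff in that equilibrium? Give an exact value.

-1

First find x, the probability Ivan plays A, from Jia's indifference between C and D: −3x + 3(1−x) = −x − (1−x), giving x = 2/3.
Since Jia is indifferent in equilibrium, Jia's expected payoff equals the payoff from either column against (2/3, 1/3). Using C: −3(2/3) + 3(1/3) = -1.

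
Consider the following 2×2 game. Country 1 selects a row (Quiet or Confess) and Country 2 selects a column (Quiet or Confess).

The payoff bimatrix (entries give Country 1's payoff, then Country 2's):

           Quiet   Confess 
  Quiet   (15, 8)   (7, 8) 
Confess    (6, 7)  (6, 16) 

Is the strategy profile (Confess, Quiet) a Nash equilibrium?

At (Confess, Quiet), Country 1 earns 6; switching to Quiet would give 15, so Country 1 would deviate.
Country 2 earns 7; switching to Confess would give 16, so Country 2 would deviate.
Since at least one player can profitably deviate, this is not a Nash equilibrium.

No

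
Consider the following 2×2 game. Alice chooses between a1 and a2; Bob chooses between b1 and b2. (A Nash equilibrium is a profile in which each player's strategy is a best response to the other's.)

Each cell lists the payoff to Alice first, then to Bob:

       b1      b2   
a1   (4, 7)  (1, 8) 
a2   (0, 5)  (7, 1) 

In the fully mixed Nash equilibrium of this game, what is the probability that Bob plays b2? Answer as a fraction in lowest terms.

Let y be the probability that Bob plays b1. In a completely mixed equilibrium, Alice must be indifferent between a1 and a2.
Alice's expected payoff from a1 is 4y + (1−y); from a2 it is 7(1−y).
Setting these equal: 3y + 1 = −7y + 7, so y = 3/5.
Therefore Bob plays b2 with probability 1 − 3/5 = 2/5.

2/5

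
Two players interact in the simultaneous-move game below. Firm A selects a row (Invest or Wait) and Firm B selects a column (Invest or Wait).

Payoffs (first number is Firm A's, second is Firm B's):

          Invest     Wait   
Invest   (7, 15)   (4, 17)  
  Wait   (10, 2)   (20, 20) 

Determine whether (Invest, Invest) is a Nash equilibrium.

No

At (Invest, Invest), Firm A earns 7; switching to Wait would give 10, so Firm A would deviate.
Firm B earns 15; switching to Wait would give 17, so Firm B would deviate.
Since at least one player can profitably deviate, this is not a Nash equilibrium.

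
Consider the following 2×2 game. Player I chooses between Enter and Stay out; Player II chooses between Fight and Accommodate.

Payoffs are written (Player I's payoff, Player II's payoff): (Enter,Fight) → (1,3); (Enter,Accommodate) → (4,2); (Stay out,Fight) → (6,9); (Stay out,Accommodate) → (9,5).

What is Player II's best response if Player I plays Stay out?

Fight

Against Stay out, Player II earns 9 from Fight and 5 from Accommodate.
So Fight is the best response.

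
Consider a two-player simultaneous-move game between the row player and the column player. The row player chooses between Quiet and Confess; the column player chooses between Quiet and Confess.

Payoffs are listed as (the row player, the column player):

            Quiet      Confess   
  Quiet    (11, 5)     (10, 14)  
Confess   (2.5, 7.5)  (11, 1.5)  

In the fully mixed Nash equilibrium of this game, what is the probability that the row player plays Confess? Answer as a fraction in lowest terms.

Let p be the probability that the row player plays Quiet. In a completely mixed equilibrium, the column player must be indifferent between Quiet and Confess.
The column player's expected payoff from Quiet is 5p + 7.5(1−p); from Confess it is 14p + 1.5(1−p).
Setting these equal: −2.5p + 7.5 = 12.5p + 1.5, so p = 2/5.
Therefore the row player plays Confess with probability 1 − 2/5 = 3/5.

3/5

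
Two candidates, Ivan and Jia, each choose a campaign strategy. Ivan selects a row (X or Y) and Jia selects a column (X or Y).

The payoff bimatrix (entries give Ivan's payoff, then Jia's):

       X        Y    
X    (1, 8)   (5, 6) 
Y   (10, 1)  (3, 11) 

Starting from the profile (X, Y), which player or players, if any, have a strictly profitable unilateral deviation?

Jia

Ivan at (X, Y) earns 5; deviating to Y yields 3 — not better.
Jia earns 6; deviating to X yields 8 — a strict improvement.
Only Jia has a strictly profitable deviation.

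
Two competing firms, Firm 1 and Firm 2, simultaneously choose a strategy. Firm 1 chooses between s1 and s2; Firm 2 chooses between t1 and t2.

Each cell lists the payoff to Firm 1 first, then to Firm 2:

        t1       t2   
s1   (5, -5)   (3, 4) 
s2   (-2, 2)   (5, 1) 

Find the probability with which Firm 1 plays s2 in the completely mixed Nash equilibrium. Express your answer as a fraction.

Let r be the probability that Firm 1 plays s1. In a completely mixed equilibrium, Firm 2 must be indifferent between t1 and t2.
Firm 2's expected payoff from t1 is −5r + 2(1−r); from t2 it is 4r + (1−r).
Setting these equal: −7r + 2 = 3r + 1, so r = 1/10.
Therefore Firm 1 plays s2 with probability 1 − 1/10 = 9/10.

9/10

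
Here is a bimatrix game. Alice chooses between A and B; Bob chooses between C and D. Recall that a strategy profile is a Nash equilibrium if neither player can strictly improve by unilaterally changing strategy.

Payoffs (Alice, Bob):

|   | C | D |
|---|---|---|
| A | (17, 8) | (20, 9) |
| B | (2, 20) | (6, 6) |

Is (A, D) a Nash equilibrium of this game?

Yes

At (A, D), Alice earns 20; switching to B would give 6, so Alice has no profitable deviation.
Bob earns 9; switching to C would give 8, so Bob has no profitable deviation.
Neither player can gain by a unilateral deviation, so this profile is a Nash equilibrium.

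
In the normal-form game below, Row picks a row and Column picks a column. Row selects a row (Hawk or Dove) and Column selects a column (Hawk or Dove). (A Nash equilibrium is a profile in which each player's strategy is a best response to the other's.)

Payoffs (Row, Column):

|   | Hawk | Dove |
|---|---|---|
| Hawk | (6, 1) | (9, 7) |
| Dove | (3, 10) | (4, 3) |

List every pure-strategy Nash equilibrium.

(Hawk, Hawk): Column prefers Dove (7 > 1) — not an equilibrium.
(Hawk, Dove): Row gets 9 ≥ 4 from Dove, and Column gets 7 ≥ 1 from Hawk — Nash equilibrium.
(Dove, Hawk): Row prefers Hawk (6 > 3) — not an equilibrium.
(Dove, Dove): Row prefers Hawk (9 > 4); Column prefers Hawk (10 > 3) — not an equilibrium.

(Hawk, Dove)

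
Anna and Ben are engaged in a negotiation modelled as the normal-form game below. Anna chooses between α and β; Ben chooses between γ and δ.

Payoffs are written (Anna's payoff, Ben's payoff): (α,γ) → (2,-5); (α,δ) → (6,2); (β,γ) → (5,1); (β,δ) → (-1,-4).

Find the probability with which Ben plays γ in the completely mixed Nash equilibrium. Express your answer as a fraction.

Let q be the probability that Ben plays γ. In a completely mixed equilibrium, Anna must be indifferent between α and β.
Anna's expected payoff from α is 2q + 6(1−q); from β it is 5q − (1−q).
Setting these equal: −4q + 6 = 6q − 1, so q = 7/10.

7/10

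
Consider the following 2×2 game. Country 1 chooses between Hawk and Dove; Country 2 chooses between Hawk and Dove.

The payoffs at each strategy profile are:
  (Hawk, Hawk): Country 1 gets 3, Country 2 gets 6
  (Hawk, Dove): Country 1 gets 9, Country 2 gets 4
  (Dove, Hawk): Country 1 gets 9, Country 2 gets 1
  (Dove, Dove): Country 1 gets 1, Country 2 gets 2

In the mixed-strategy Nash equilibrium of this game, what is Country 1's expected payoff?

First find q, the probability Country 2 plays Hawk, from Country 1's indifference between Hawk and Dove: 3q + 9(1−q) = 9q + (1−q), giving q = 4/7.
Since Country 1 is indifferent in equilibrium, Country 1's expected payoff equals the payoff from either row against (4/7, 3/7). Using Hawk: 3(4/7) + 9(3/7) = 39/7.

39/7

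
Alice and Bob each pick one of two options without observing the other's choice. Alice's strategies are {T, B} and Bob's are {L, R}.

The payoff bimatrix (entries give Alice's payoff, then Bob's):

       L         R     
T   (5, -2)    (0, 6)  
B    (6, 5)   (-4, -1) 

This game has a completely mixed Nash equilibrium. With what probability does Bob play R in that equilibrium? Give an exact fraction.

1/5

Let q be the probability that Bob plays L. In a completely mixed equilibrium, Alice must be indifferent between T and B.
Alice's expected payoff from T is 5q; from B it is 6q − 4(1−q).
Setting these equal: 5q = 10q − 4, so q = 4/5.
Therefore Bob plays R with probability 1 − 4/5 = 1/5.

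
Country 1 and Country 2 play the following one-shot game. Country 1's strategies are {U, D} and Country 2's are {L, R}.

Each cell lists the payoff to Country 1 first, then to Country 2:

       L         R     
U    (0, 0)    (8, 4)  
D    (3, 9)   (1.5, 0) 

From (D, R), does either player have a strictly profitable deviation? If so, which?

Both

Country 1 at (D, R) earns 1.5; deviating to U yields 8 — a strict improvement.
Country 2 earns 0; deviating to L yields 9 — a strict improvement.
Both Country 1 and Country 2 have strictly profitable deviations.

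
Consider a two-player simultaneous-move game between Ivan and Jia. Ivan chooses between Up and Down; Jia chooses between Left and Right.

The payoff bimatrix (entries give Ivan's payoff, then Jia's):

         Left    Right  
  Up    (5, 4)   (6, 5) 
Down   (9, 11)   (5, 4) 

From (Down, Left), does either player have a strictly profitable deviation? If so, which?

Neither

Ivan at (Down, Left) earns 9; deviating to Up yields 5 — not better.
Jia earns 11; deviating to Right yields 4 — not better.
Neither player can strictly improve; the profile is a Nash equilibrium.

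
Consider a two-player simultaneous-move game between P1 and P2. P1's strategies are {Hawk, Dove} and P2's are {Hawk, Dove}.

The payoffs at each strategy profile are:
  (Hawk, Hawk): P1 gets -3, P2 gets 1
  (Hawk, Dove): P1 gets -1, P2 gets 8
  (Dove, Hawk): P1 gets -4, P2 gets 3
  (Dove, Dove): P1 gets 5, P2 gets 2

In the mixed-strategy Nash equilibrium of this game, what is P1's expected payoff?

First find y, the probability P2 plays Hawk, from P1's indifference between Hawk and Dove: −3y − (1−y) = −4y + 5(1−y), giving y = 6/7.
Since P1 is indifferent in equilibrium, P1's expected payoff equals the payoff from either row against (6/7, 1/7). Using Hawk: −3(6/7) − (1/7) = -19/7.

-19/7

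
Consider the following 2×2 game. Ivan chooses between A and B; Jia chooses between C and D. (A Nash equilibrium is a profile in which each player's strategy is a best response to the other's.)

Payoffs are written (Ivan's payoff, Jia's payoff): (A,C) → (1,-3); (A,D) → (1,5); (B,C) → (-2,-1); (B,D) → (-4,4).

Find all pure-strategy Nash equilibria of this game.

(A, D)

(A, C): Jia prefers D (5 > -3) — not an equilibrium.
(A, D): Ivan gets 1 ≥ -4 from B, and Jia gets 5 ≥ -3 from C — Nash equilibrium.
(B, C): Ivan prefers A (1 > -2); Jia prefers D (4 > -1) — not an equilibrium.
(B, D): Ivan prefers A (1 > -4) — not an equilibrium.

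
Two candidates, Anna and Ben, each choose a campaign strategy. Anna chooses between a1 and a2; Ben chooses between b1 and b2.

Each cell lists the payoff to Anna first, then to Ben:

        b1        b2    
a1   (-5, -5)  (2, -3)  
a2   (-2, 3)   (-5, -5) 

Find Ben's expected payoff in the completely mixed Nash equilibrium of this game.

First find p, the probability Anna plays a1, from Ben's indifference between b1 and b2: −5p + 3(1−p) = −3p − 5(1−p), giving p = 4/5.
Since Ben is indifferent in equilibrium, Ben's expected payoff equals the payoff from either column against (4/5, 1/5). Using b1: −5(4/5) + 3(1/5) = -17/5.

-17/5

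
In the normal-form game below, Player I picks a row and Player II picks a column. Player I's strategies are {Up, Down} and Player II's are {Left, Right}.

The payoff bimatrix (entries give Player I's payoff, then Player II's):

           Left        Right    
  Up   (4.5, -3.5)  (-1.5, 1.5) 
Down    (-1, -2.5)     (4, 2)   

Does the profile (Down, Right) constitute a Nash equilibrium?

At (Down, Right), Player I earns 4; switching to Up would give -1.5, so Player I has no profitable deviation.
Player II earns 2; switching to Left would give -2.5, so Player II has no profitable deviation.
Neither player can gain by a unilateral deviation, so this profile is a Nash equilibrium.

Yes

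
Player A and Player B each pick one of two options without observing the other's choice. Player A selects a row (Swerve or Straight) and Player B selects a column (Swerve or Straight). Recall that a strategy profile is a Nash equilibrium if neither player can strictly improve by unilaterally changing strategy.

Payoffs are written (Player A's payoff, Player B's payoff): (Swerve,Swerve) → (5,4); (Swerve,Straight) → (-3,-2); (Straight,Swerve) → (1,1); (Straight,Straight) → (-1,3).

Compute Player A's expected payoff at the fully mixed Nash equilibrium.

First find q, the probability Player B plays Swerve, from Player A's indifference between Swerve and Straight: 5q − 3(1−q) = q − (1−q), giving q = 1/3.
Since Player A is indifferent in equilibrium, Player A's expected payoff equals the payoff from either row against (1/3, 2/3). Using Swerve: 5(1/3) − 3(2/3) = -1/3.

-1/3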